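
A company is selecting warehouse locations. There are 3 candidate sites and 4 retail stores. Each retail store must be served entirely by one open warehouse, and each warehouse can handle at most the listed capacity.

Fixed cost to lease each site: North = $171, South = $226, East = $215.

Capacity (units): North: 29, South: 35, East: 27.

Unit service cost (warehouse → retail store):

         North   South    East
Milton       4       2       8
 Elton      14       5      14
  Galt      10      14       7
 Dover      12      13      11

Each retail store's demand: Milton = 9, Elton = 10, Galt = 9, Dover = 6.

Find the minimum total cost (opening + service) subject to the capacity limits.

Open {South}: Milton→South 2·9=18, Elton→South 5·10=50, Galt→South 14·9=126, Dover→South 13·6=78.
Loads: South carries 34/35. Service 272; fixed 226; total 498.
Next best feasible plan costs 627.

Minimum total cost: 498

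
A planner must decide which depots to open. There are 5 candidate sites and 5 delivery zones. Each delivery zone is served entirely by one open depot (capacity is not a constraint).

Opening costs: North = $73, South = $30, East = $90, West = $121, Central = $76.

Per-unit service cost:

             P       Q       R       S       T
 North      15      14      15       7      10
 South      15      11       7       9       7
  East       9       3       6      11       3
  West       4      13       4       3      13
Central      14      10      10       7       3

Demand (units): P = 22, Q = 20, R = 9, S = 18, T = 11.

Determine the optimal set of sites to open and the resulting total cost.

For any fixed open set, each delivery zone goes to its cheapest open site; total = fixed + service.
{East, West}: P→West 4·22=88, Q→East 3·20=60, R→West 4·9=36, S→West 3·18=54, T→East 3·11=33. Service 271; fixed 211; total 482.
{South, East, West}: P→West 4·22=88, Q→East 3·20=60, R→West 4·9=36, S→West 3·18=54, T→East 3·11=33. Service 271; fixed 241; total 512.
{North, East, West}: service 271 + fixed 284 = 555
{North, South, East, West, Central}: service 271 + fixed 390 = 661
No other subset beats 482.

Open East and West; minimum total cost 482.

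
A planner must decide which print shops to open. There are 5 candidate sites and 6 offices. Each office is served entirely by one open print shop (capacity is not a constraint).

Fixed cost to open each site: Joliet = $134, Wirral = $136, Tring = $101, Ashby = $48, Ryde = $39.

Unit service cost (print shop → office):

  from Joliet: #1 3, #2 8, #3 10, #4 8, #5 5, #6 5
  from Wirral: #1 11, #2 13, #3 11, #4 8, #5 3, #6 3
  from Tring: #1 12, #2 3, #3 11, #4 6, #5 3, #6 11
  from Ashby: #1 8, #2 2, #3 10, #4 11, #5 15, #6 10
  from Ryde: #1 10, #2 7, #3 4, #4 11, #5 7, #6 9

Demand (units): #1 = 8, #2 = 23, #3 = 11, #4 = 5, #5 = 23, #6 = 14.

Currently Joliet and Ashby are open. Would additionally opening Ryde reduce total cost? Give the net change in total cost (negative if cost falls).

Yes — net change −27 (cost falls by 27).

Current service cost with {Joliet, Ashby}: 405.
Adding Ryde: each office re-picks its cheapest; new service cost 339, saving 66.
Extra fixed cost: 39. Net change = 39 − 66 = -27.
(Totals: 587 → 560.)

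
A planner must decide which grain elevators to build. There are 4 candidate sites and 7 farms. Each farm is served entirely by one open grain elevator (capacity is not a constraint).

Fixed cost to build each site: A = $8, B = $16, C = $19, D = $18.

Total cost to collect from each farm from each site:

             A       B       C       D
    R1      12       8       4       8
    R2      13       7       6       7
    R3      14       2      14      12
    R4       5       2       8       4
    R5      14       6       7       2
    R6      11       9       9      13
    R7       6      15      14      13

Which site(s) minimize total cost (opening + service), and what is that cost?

For any fixed open set, each farm goes to its cheapest open site; total = fixed + service.
{A, B}: R1→B 8, R2→B 7, R3→B 2, R4→B 2, R5→B 6, R6→B 9, R7→A 6. Service 40; fixed 24; total 64.
{B}: service 49 + fixed 16 = 65
{A, D}: service 50 + fixed 26 = 76
{A, B, C, D}: R1→C 4, R2→C 6, R3→B 2, R4→B 2, R5→D 2, R6→B 9, R7→A 6. Service 31; fixed 61; total 92.
(All 15 nonempty subsets were checked; A and B is lowest.)

Open A and B; minimum total cost 64.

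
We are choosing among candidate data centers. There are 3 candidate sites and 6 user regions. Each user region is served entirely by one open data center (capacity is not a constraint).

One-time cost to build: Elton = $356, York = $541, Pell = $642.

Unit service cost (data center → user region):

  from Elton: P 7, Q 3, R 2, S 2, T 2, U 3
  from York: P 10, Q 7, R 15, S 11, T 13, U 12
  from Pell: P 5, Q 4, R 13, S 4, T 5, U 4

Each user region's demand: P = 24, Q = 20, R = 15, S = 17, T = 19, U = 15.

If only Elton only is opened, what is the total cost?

Each user region is assigned to its cheapest site among the open ones.
{Elton}: P→Elton 7·24=168, Q→Elton 3·20=60, R→Elton 2·15=30, S→Elton 2·17=34, T→Elton 2·19=38, U→Elton 3·15=45. Service 375; fixed 356; total 731.

Total cost: 731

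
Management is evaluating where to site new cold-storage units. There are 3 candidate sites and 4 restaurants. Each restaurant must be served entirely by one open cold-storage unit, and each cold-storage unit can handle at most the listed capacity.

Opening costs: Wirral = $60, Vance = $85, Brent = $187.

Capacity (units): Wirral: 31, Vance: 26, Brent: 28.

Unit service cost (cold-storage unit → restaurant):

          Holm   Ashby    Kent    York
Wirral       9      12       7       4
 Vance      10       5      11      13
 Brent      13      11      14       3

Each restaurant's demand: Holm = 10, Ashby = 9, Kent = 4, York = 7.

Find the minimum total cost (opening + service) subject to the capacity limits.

Open {Wirral}: Holm→Wirral 9·10=90, Ashby→Wirral 12·9=108, Kent→Wirral 7·4=28, York→Wirral 4·7=28.
Loads: Wirral carries 30/31. Service 254; fixed 60; total 314.
Next best feasible plan costs 336.

Minimum total cost: 314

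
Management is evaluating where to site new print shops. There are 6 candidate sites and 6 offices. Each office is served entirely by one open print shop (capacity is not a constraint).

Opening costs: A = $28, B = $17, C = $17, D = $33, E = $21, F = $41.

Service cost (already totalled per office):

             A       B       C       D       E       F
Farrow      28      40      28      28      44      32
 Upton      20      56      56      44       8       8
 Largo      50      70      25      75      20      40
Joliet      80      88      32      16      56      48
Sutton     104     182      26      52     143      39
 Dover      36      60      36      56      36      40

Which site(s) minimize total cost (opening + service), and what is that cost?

Open C and E; minimum total cost 188.

For any fixed open set, each office goes to its cheapest open site; total = fixed + service.
{C, E}: Farrow→C 28, Upton→E 8, Largo→E 20, Joliet→C 32, Sutton→C 26, Dover→C 36. Service 150; fixed 38; total 188.
{B, C, E}: service 150 + fixed 55 = 205
{C, D, E}: service 134 + fixed 71 = 205
{A, B, C, D, E, F}: service 134 + fixed 157 = 291
No other subset beats 188.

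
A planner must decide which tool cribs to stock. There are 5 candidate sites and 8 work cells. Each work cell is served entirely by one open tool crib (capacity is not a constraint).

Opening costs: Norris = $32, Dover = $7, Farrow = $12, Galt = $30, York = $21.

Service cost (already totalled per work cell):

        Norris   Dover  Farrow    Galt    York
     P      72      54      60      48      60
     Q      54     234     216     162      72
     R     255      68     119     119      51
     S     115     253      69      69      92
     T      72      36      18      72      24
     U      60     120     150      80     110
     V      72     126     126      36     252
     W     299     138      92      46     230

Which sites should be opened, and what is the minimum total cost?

Open Norris, Galt and York; minimum total cost 471.

For any fixed open set, each work cell goes to its cheapest open site; total = fixed + service.
{Norris, Galt, York}: P→Galt 48, Q→Norris 54, R→York 51, S→Galt 69, T→York 24, U→Norris 60, V→Galt 36, W→Galt 46. Service 388; fixed 83; total 471.
{Norris, Farrow, Galt, York}: P→Galt 48, Q→Norris 54, R→York 51, S→Farrow 69, T→Farrow 18, U→Norris 60, V→Galt 36, W→Galt 46. Service 382; fixed 95; total 477.
{Galt, York}: service 426 + fixed 51 = 477
{Norris, Dover, Farrow, Galt, York}: P→Galt 48, Q→Norris 54, R→York 51, S→Farrow 69, T→Farrow 18, U→Norris 60, V→Galt 36, W→Galt 46. Service 382; fixed 102; total 484.
No other subset beats 471.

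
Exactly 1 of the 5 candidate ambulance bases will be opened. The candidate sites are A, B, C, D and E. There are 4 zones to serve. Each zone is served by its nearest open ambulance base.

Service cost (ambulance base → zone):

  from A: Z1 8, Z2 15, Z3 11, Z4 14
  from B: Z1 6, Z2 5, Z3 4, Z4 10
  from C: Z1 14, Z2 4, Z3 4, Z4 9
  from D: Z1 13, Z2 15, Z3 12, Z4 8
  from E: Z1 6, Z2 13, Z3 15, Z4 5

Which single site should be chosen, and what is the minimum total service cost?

Choose B only; total service cost 25.

With exactly 1 open, each zone uses its cheapest among the chosen.
{B}: Z1→B 6, Z2→B 5, Z3→B 4, Z4→B 10. Service cost 25.
{C}: service cost 31
{E}: service cost 39
Among all 5 size-1 choices, {B} is lowest.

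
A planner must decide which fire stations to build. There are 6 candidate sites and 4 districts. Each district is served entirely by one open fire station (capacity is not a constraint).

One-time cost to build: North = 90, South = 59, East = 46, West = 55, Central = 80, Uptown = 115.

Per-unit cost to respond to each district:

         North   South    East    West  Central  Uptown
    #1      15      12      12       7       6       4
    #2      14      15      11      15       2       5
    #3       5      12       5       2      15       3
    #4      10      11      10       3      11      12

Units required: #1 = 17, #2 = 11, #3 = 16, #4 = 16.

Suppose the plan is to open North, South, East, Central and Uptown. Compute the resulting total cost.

Total cost: 688

Each district is assigned to its cheapest site among the open ones.
{North, South, East, Central, Uptown}: #1→Uptown 4·17=68, #2→Central 2·11=22, #3→Uptown 3·16=48, #4→North 10·16=160. Service 298; fixed 390; total 688.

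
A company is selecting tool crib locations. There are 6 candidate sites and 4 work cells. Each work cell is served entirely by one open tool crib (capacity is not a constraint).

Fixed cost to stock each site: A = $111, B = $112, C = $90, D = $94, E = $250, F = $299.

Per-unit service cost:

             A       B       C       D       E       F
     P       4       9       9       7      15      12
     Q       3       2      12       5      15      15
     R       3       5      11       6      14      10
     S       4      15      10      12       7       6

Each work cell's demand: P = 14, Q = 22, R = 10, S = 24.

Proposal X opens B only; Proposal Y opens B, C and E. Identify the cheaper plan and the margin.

Proposal X is cheaper by 148.

Proposal X: {B}: P→B 9·14=126, Q→B 2·22=44, R→B 5·10=50, S→B 15·24=360. Service 580; fixed 112; total 692.
Proposal Y: {B, C, E}: P→B 9·14=126, Q→B 2·22=44, R→B 5·10=50, S→E 7·24=168. Service 388; fixed 452; total 840.
Difference: |692 − 840| = 148.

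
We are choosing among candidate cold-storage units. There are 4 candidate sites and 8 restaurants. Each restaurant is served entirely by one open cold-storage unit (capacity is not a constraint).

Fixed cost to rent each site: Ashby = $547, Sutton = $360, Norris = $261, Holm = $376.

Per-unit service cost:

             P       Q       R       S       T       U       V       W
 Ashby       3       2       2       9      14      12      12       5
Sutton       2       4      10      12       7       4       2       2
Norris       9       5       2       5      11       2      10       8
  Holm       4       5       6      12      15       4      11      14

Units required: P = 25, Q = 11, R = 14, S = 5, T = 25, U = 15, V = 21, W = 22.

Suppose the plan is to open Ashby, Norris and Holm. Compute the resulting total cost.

Each restaurant is assigned to its cheapest site among the open ones.
{Ashby, Norris, Holm}: P→Ashby 3·25=75, Q→Ashby 2·11=22, R→Ashby 2·14=28, S→Norris 5·5=25, T→Norris 11·25=275, U→Norris 2·15=30, V→Norris 10·21=210, W→Ashby 5·22=110. Service 775; fixed 1184; total 1959.

Total cost: 1959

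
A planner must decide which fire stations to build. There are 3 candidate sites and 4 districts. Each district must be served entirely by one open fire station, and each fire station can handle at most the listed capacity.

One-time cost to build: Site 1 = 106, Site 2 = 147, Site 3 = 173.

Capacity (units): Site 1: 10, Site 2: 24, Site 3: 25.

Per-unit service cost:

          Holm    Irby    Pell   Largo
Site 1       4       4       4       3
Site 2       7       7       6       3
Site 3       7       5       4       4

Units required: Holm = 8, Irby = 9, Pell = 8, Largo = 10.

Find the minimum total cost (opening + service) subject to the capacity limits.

Open {Site 1, Site 3}: Holm→Site 3 7·8=56, Irby→Site 3 5·9=45, Pell→Site 3 4·8=32, Largo→Site 1 3·10=30.
Loads: Site 1 carries 10/10, Site 3 carries 25/25. Service 163; fixed 279; total 442.
Next best feasible plan costs 483.

Minimum total cost: 442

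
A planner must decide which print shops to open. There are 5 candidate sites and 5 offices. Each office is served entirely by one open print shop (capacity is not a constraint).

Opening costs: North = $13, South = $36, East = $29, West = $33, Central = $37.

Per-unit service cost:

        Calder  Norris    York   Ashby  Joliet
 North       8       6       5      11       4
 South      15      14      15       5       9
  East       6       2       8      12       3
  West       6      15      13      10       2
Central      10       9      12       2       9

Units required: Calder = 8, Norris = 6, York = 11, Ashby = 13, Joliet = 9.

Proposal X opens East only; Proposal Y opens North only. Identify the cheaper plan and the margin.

Proposal X: {East}: Calder→East 6·8=48, Norris→East 2·6=12, York→East 8·11=88, Ashby→East 12·13=156, Joliet→East 3·9=27. Service 331; fixed 29; total 360.
Proposal Y: {North}: Calder→North 8·8=64, Norris→North 6·6=36, York→North 5·11=55, Ashby→North 11·13=143, Joliet→North 4·9=36. Service 334; fixed 13; total 347.
Difference: |360 − 347| = 13.

Proposal Y is cheaper by 13.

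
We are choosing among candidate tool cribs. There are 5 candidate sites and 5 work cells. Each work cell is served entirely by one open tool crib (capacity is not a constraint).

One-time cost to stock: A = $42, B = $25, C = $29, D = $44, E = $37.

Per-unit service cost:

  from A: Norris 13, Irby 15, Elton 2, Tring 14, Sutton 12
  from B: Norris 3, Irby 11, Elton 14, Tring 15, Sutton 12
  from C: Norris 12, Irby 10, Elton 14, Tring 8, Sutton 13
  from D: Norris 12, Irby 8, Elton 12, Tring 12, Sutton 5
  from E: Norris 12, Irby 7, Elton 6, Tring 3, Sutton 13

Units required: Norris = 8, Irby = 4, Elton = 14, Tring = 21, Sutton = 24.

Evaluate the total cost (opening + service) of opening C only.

Each work cell is assigned to its cheapest site among the open ones.
{C}: Norris→C 12·8=96, Irby→C 10·4=40, Elton→C 14·14=196, Tring→C 8·21=168, Sutton→C 13·24=312. Service 812; fixed 29; total 841.

Total cost: 841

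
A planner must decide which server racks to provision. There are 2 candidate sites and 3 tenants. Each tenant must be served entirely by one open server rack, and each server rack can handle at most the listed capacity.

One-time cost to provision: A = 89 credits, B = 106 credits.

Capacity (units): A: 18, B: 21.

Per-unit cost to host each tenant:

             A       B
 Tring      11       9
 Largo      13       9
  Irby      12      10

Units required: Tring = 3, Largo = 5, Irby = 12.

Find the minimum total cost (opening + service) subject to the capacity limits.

Open {B}: Tring→B 9·3=27, Largo→B 9·5=45, Irby→B 10·12=120.
Loads: B carries 20/21. Service 192; fixed 106; total 298.
Next best feasible plan costs 387.

Minimum total cost: 298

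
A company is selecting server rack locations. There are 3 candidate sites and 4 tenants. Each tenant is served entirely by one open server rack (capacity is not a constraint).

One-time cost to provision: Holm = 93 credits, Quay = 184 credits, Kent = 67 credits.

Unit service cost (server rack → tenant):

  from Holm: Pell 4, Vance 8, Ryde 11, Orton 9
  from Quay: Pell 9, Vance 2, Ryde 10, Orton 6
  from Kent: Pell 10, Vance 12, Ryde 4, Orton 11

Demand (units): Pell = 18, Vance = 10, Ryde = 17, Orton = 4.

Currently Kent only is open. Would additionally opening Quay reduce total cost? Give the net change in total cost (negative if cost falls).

No — net change +46 (cost rises by 46).

Current service cost with {Kent}: 412.
Adding Quay: each tenant re-picks its cheapest; new service cost 274, saving 138.
Extra fixed cost: 184. Net change = 184 − 138 = 46.
(Totals: 479 → 525.)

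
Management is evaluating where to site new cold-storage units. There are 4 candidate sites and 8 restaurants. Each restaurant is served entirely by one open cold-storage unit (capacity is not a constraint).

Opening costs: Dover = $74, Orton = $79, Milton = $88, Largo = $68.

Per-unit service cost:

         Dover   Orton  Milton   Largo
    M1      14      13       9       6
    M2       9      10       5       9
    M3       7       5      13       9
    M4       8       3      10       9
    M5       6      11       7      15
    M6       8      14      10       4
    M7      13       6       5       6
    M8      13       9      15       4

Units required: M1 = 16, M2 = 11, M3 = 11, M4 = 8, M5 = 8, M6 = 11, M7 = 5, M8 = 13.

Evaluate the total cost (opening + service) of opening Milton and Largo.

Each restaurant is assigned to its cheapest site among the open ones.
{Milton, Largo}: M1→Largo 6·16=96, M2→Milton 5·11=55, M3→Largo 9·11=99, M4→Largo 9·8=72, M5→Milton 7·8=56, M6→Largo 4·11=44, M7→Milton 5·5=25, M8→Largo 4·13=52. Service 499; fixed 156; total 655.

Total cost: 655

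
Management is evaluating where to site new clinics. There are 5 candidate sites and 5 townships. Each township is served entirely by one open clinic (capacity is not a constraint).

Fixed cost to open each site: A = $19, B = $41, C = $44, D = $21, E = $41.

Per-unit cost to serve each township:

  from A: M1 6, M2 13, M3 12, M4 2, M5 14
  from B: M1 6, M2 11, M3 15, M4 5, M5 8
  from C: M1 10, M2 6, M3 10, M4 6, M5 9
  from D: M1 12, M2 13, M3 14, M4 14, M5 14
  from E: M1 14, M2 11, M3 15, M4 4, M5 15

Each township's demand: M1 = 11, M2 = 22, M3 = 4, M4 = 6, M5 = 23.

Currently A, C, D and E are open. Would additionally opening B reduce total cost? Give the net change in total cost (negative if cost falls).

Current service cost with {A, C, D, E}: 457.
Adding B: each township re-picks its cheapest; new service cost 434, saving 23.
Extra fixed cost: 41. Net change = 41 − 23 = 18.
(Totals: 582 → 600.)

No — net change +18 (cost rises by 18).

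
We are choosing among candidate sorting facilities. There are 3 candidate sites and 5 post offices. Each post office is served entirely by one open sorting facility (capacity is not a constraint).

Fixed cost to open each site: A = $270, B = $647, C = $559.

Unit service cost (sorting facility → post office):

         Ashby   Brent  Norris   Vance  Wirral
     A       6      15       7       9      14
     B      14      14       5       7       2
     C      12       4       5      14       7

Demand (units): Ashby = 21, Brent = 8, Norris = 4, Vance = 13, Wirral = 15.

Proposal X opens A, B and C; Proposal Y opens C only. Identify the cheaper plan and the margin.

Proposal Y is cheaper by 625.

Proposal X: {A, B, C}: Ashby→A 6·21=126, Brent→C 4·8=32, Norris→B 5·4=20, Vance→B 7·13=91, Wirral→B 2·15=30. Service 299; fixed 1476; total 1775.
Proposal Y: {C}: Ashby→C 12·21=252, Brent→C 4·8=32, Norris→C 5·4=20, Vance→C 14·13=182, Wirral→C 7·15=105. Service 591; fixed 559; total 1150.
Difference: |1775 − 1150| = 625.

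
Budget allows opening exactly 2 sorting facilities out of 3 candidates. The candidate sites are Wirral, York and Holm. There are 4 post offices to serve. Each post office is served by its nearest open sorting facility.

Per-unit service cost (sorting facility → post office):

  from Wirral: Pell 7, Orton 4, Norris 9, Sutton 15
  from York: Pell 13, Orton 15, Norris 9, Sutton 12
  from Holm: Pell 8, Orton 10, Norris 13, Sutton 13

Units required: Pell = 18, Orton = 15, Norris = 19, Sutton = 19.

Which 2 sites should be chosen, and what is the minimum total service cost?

Choose Wirral and York; total service cost 585.

With exactly 2 open, each post office uses its cheapest among the chosen.
{Wirral, York}: Pell→Wirral 7·18=126, Orton→Wirral 4·15=60, Norris→Wirral 9·19=171, Sutton→York 12·19=228. Service cost 585.
{Wirral, Holm}: service cost 604
{York, Holm}: service cost 693
Among all 3 size-2 choices, {Wirral, York} is lowest.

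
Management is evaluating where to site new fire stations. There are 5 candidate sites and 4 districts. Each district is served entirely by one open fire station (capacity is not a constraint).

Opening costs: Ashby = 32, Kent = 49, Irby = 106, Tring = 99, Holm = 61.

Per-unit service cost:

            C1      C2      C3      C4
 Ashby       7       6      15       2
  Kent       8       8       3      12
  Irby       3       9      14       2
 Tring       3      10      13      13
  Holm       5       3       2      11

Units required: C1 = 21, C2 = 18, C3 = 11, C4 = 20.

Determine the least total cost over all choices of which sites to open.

For any fixed open set, each district goes to its cheapest open site; total = fixed + service.
{Ashby, Holm}: C1→Holm 5·21=105, C2→Holm 3·18=54, C3→Holm 2·11=22, C4→Ashby 2·20=40. Service 221; fixed 93; total 314.
{Irby, Holm}: service 179 + fixed 167 = 346
{Ashby, Kent, Holm}: service 221 + fixed 142 = 363
{Ashby, Kent, Irby, Tring, Holm}: service 179 + fixed 347 = 526
No other subset beats 314.

Minimum total cost: 314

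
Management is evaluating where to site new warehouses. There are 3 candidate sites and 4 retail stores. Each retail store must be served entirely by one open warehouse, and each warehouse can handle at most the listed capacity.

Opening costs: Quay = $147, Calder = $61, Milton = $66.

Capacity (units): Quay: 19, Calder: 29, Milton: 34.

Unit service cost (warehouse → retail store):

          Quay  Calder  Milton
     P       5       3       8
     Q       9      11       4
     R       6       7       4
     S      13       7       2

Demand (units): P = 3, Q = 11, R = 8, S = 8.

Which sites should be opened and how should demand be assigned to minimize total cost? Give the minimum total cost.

Open {Milton}: P→Milton 8·3=24, Q→Milton 4·11=44, R→Milton 4·8=32, S→Milton 2·8=16.
Loads: Milton carries 30/34. Service 116; fixed 66; total 182.
Next best feasible plan costs 228.

Minimum total cost: 182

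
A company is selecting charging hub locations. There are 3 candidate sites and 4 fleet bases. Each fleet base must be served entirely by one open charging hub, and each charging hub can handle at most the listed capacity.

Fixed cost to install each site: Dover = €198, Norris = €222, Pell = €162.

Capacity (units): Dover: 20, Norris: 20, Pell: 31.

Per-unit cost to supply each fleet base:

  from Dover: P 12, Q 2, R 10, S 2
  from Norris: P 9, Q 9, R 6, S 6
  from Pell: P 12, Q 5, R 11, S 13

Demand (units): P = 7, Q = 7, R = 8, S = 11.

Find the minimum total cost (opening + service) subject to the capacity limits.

Minimum total cost: 567

Open {Dover, Norris}: P→Norris 9·7=63, Q→Dover 2·7=14, R→Norris 6·8=48, S→Dover 2·11=22.
Loads: Dover carries 18/20, Norris carries 15/20. Service 147; fixed 420; total 567.
Next best feasible plan costs 568.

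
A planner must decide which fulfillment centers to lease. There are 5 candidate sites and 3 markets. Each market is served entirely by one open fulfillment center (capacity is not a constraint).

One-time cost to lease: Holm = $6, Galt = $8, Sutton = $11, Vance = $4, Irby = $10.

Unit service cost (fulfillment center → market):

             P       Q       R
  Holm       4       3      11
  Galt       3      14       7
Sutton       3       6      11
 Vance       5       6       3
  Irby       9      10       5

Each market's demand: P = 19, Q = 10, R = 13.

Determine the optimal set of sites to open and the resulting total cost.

Open Holm, Galt and Vance; minimum total cost 144.

For any fixed open set, each market goes to its cheapest open site; total = fixed + service.
{Holm, Galt, Vance}: P→Galt 3·19=57, Q→Holm 3·10=30, R→Vance 3·13=39. Service 126; fixed 18; total 144.
{Holm, Sutton, Vance}: service 126 + fixed 21 = 147
{Holm, Galt, Vance, Irby}: service 126 + fixed 28 = 154
{Holm, Galt, Sutton, Vance, Irby}: P→Galt 3·19=57, Q→Holm 3·10=30, R→Vance 3·13=39. Service 126; fixed 39; total 165.
No other subset beats 144.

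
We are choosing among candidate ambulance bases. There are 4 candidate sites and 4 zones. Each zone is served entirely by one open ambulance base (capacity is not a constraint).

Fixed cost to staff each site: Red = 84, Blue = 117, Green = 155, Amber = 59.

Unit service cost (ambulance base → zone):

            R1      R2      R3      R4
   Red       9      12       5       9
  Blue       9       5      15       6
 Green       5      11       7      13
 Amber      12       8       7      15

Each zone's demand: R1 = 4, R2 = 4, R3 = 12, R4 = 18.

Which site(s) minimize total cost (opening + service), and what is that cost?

For any fixed open set, each zone goes to its cheapest open site; total = fixed + service.
{Red}: R1→Red 9·4=36, R2→Red 12·4=48, R3→Red 5·12=60, R4→Red 9·18=162. Service 306; fixed 84; total 390.
{Blue, Amber}: R1→Blue 9·4=36, R2→Blue 5·4=20, R3→Amber 7·12=84, R4→Blue 6·18=108. Service 248; fixed 176; total 424.
{Red, Blue}: service 224 + fixed 201 = 425
{Red, Blue, Green, Amber}: service 208 + fixed 415 = 623
No other subset beats 390.

Open Red only; minimum total cost 390.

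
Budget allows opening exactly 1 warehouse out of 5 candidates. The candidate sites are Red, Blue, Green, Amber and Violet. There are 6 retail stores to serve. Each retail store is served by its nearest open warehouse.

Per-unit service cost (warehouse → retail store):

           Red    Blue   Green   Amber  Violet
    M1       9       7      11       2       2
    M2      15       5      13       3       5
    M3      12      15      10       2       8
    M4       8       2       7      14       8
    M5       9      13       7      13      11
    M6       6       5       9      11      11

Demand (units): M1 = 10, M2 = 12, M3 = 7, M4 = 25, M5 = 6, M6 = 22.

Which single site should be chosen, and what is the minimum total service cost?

With exactly 1 open, each retail store uses its cheapest among the chosen.
{Blue}: M1→Blue 7·10=70, M2→Blue 5·12=60, M3→Blue 15·7=105, M4→Blue 2·25=50, M5→Blue 13·6=78, M6→Blue 5·22=110. Service cost 473.
{Violet}: service cost 644
{Red}: service cost 740
Among all 5 size-1 choices, {Blue} is lowest.

Choose Blue only; total service cost 473.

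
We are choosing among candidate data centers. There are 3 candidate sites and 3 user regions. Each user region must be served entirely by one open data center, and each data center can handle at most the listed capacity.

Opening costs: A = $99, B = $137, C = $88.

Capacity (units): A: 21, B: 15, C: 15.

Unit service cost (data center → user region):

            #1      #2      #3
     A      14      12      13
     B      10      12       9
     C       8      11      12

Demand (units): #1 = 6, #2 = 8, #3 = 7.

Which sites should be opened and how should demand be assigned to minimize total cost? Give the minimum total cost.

Open {A}: #1→A 14·6=84, #2→A 12·8=96, #3→A 13·7=91.
Loads: A carries 21/21. Service 271; fixed 99; total 370.
Next best feasible plan costs 414.

Minimum total cost: 370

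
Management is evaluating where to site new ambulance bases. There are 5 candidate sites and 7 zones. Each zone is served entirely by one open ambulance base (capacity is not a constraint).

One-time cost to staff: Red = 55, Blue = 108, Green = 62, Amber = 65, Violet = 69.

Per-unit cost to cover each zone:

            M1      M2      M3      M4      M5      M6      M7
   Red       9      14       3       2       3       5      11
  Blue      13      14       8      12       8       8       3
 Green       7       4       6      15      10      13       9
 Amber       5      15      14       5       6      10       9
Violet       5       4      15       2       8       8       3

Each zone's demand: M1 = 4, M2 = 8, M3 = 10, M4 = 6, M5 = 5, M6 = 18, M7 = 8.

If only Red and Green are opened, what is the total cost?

Total cost: 396

Each zone is assigned to its cheapest site among the open ones.
{Red, Green}: M1→Green 7·4=28, M2→Green 4·8=32, M3→Red 3·10=30, M4→Red 2·6=12, M5→Red 3·5=15, M6→Red 5·18=90, M7→Green 9·8=72. Service 279; fixed 117; total 396.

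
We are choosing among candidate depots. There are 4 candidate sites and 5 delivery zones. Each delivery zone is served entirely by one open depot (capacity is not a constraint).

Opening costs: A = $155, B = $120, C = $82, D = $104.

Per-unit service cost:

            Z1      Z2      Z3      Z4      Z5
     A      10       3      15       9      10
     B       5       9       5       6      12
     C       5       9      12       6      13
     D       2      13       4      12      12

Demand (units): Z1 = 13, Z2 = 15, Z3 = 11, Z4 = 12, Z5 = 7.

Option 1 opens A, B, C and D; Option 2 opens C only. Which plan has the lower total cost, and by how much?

Option 1: {A, B, C, D}: Z1→D 2·13=26, Z2→A 3·15=45, Z3→D 4·11=44, Z4→B 6·12=72, Z5→A 10·7=70. Service 257; fixed 461; total 718.
Option 2: {C}: Z1→C 5·13=65, Z2→C 9·15=135, Z3→C 12·11=132, Z4→C 6·12=72, Z5→C 13·7=91. Service 495; fixed 82; total 577.
Difference: |718 − 577| = 141.

Option 2 is cheaper by 141.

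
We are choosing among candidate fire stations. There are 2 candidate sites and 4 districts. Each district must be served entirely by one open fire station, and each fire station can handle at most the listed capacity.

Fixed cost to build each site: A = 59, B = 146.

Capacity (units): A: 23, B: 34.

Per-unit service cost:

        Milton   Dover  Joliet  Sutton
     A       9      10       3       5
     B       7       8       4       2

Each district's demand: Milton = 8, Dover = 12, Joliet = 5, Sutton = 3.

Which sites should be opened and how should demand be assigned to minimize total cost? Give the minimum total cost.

Minimum total cost: 324

Open {B}: Milton→B 7·8=56, Dover→B 8·12=96, Joliet→B 4·5=20, Sutton→B 2·3=6.
Loads: B carries 28/34. Service 178; fixed 146; total 324.
Next best feasible plan costs 378.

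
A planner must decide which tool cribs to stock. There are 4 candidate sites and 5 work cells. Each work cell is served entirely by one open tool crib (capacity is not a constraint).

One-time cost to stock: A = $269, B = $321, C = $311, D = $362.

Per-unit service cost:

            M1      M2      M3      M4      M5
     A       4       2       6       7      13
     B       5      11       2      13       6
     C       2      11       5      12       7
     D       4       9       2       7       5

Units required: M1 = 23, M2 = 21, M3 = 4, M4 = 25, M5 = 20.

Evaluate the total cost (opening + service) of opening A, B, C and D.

Total cost: 1634

Each work cell is assigned to its cheapest site among the open ones.
{A, B, C, D}: M1→C 2·23=46, M2→A 2·21=42, M3→B 2·4=8, M4→A 7·25=175, M5→D 5·20=100. Service 371; fixed 1263; total 1634.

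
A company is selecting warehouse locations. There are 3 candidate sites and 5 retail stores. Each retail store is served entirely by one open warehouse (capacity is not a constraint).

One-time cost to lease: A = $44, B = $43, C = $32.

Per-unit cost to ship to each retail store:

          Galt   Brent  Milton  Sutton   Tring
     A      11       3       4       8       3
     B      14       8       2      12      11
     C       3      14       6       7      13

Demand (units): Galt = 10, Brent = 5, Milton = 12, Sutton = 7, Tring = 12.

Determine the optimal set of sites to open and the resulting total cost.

Open A and C; minimum total cost 254.

For any fixed open set, each retail store goes to its cheapest open site; total = fixed + service.
{A, C}: Galt→C 3·10=30, Brent→A 3·5=15, Milton→A 4·12=48, Sutton→C 7·7=49, Tring→A 3·12=36. Service 178; fixed 76; total 254.
{A, B, C}: Galt→C 3·10=30, Brent→A 3·5=15, Milton→B 2·12=24, Sutton→C 7·7=49, Tring→A 3·12=36. Service 154; fixed 119; total 273.
{A}: service 265 + fixed 44 = 309
{C}: service 377 + fixed 32 = 409
No other subset beats 254.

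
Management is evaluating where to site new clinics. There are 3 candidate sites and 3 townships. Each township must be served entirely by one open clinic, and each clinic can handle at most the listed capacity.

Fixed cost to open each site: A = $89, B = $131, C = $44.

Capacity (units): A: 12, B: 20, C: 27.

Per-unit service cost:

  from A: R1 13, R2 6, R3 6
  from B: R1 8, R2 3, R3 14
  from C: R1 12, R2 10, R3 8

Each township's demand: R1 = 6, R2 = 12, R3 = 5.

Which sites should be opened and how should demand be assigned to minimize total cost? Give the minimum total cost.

Minimum total cost: 276

Open {C}: R1→C 12·6=72, R2→C 10·12=120, R3→C 8·5=40.
Loads: C carries 23/27. Service 232; fixed 44; total 276.
Next best feasible plan costs 299.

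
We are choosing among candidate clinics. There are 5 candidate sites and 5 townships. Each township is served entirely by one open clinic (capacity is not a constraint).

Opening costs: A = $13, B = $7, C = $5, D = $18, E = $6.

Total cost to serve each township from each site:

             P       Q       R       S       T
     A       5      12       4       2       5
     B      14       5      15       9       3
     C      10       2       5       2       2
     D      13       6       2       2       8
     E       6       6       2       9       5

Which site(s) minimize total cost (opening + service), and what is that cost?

For any fixed open set, each township goes to its cheapest open site; total = fixed + service.
{C, E}: P→E 6, Q→C 2, R→E 2, S→C 2, T→C 2. Service 14; fixed 11; total 25.
{C}: P→C 10, Q→C 2, R→C 5, S→C 2, T→C 2. Service 21; fixed 5; total 26.
{B, C, E}: service 14 + fixed 18 = 32
{A, B, C, D, E}: service 13 + fixed 49 = 62
No other subset beats 25.

Open C and E; minimum total cost 25.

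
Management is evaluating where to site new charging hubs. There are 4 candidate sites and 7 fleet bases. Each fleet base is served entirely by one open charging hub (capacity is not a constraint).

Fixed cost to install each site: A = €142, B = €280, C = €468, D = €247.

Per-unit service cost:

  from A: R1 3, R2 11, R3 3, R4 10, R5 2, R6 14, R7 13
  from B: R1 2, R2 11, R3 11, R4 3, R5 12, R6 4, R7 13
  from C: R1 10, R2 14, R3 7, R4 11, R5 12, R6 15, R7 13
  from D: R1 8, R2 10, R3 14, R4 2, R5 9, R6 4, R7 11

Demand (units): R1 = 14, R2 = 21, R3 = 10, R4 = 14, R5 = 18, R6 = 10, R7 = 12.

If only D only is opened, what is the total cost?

Total cost: 1071

Each fleet base is assigned to its cheapest site among the open ones.
{D}: R1→D 8·14=112, R2→D 10·21=210, R3→D 14·10=140, R4→D 2·14=28, R5→D 9·18=162, R6→D 4·10=40, R7→D 11·12=132. Service 824; fixed 247; total 1071.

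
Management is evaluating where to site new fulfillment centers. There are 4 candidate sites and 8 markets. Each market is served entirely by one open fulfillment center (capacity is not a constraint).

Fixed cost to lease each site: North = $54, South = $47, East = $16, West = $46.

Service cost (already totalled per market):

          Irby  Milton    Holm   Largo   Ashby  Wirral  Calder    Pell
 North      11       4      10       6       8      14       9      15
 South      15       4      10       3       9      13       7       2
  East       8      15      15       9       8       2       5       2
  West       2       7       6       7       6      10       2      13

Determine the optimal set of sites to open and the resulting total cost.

Open East only; minimum total cost 80.

For any fixed open set, each market goes to its cheapest open site; total = fixed + service.
{East}: Irby→East 8, Milton→East 15, Holm→East 15, Largo→East 9, Ashby→East 8, Wirral→East 2, Calder→East 5, Pell→East 2. Service 64; fixed 16; total 80.
{East, West}: service 34 + fixed 62 = 96
{West}: service 53 + fixed 46 = 99
{North, South, East, West}: service 27 + fixed 163 = 190
(All 15 nonempty subsets were checked; East only is lowest.)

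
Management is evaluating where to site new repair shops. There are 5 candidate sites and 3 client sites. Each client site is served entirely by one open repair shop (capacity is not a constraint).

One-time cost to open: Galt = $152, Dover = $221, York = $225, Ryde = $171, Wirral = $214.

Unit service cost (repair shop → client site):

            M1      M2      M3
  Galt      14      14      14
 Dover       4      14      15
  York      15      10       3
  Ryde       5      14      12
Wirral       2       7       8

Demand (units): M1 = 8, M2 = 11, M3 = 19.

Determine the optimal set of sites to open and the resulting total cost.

For any fixed open set, each client site goes to its cheapest open site; total = fixed + service.
{Wirral}: M1→Wirral 2·8=16, M2→Wirral 7·11=77, M3→Wirral 8·19=152. Service 245; fixed 214; total 459.
{York}: service 287 + fixed 225 = 512
{York, Wirral}: M1→Wirral 2·8=16, M2→Wirral 7·11=77, M3→York 3·19=57. Service 150; fixed 439; total 589.
{Galt, Dover, York, Ryde, Wirral}: M1→Wirral 2·8=16, M2→Wirral 7·11=77, M3→York 3·19=57. Service 150; fixed 983; total 1133.
No other subset beats 459.

Open Wirral only; minimum total cost 459.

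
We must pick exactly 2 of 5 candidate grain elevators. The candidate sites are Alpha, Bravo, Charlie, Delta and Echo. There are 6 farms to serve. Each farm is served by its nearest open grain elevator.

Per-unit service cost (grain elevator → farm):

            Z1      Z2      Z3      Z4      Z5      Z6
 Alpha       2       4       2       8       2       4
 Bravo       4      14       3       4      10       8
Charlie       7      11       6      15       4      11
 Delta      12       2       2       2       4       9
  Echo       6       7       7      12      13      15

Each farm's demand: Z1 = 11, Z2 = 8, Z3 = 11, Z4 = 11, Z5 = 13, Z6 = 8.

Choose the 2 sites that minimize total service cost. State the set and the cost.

With exactly 2 open, each farm uses its cheapest among the chosen.
{Alpha, Delta}: Z1→Alpha 2·11=22, Z2→Delta 2·8=16, Z3→Alpha 2·11=22, Z4→Delta 2·11=22, Z5→Alpha 2·13=26, Z6→Alpha 4·8=32. Service cost 140.
{Alpha, Bravo}: service cost 178
{Bravo, Delta}: service cost 220
Among all 10 size-2 choices, {Alpha, Delta} is lowest.

Choose Alpha and Delta; total service cost 140.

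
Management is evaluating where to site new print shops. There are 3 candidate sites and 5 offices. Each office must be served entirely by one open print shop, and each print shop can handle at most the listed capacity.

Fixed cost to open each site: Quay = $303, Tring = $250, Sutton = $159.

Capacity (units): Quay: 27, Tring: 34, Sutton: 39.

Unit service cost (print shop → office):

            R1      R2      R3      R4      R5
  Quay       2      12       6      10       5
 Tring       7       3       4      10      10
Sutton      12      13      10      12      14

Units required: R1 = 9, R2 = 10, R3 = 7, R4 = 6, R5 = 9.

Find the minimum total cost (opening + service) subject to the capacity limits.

Open {Tring, Sutton}: R1→Tring 7·9=63, R2→Tring 3·10=30, R3→Tring 4·7=28, R4→Tring 10·6=60, R5→Sutton 14·9=126.
Loads: Tring carries 32/34, Sutton carries 9/39. Service 307; fixed 409; total 716.
Next best feasible plan costs 722.

Minimum total cost: 716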